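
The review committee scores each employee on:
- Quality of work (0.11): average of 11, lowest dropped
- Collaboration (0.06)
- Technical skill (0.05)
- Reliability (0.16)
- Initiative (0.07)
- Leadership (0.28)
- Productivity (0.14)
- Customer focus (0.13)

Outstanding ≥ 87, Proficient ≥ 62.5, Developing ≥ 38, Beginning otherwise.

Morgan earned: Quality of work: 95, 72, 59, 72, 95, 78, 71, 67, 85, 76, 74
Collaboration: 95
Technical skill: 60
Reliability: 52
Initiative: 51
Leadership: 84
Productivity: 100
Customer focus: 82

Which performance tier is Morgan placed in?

Quality of work: drop 59 → average of remaining 10 = 785/10 = 78.5
Weighted total:
  Quality of work 78.5 × 0.11 = 8.635
  Collaboration 95 × 0.06 = 5.7
  Technical skill 60 × 0.05 = 3
  Reliability 52 × 0.16 = 8.32
  Initiative 51 × 0.07 = 3.57
  Leadership 84 × 0.28 = 23.52
  Productivity 100 × 0.14 = 14
  Customer focus 82 × 0.13 = 10.66
Sum = 77.405
77.405 is ≥ 62.5 and < 87 → Proficient

Proficient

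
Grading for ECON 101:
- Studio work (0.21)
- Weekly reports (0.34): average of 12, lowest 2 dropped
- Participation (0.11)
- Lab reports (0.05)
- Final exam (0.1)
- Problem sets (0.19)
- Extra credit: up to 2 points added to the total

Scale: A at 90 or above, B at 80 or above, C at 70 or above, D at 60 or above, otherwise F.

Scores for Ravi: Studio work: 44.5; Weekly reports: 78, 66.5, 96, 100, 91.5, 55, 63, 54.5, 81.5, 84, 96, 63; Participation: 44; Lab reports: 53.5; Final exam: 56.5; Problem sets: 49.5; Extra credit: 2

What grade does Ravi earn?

Weekly reports: drop 54.5, 55 → average of remaining 10 = 819.5/10 = 81.95
Weighted total:
  Studio work 44.5 × 0.21 = 9.345
  Weekly reports 81.95 × 0.34 = 27.863
  Participation 44 × 0.11 = 4.84
  Lab reports 53.5 × 0.05 = 2.675
  Final exam 56.5 × 0.1 = 5.65
  Problem sets 49.5 × 0.19 = 9.405
Sum = 59.778
Extra credit: 59.778 + 2 = 61.778
61.778 is ≥ 60 and < 70 → D

D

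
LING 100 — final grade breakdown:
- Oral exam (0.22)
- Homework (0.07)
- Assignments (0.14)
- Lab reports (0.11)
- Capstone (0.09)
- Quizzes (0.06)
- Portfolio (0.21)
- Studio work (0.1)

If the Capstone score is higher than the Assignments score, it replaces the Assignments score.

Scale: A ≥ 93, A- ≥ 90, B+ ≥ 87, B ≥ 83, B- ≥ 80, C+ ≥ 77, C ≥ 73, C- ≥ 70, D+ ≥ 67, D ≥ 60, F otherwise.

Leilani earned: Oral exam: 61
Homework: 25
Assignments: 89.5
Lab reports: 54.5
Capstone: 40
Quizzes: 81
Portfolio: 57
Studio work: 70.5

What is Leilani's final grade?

D

Capstone (40) ≤ Assignments (89.5), so Assignments stays at 89.5.
Weighted total:
  Oral exam 61 × 0.22 = 13.42
  Homework 25 × 0.07 = 1.75
  Assignments 89.5 × 0.14 = 12.53
  Lab reports 54.5 × 0.11 = 5.995
  Capstone 40 × 0.09 = 3.6
  Quizzes 81 × 0.06 = 4.86
  Portfolio 57 × 0.21 = 11.97
  Studio work 70.5 × 0.1 = 7.05
Sum = 61.175
61.175 is ≥ 60 and < 67 → D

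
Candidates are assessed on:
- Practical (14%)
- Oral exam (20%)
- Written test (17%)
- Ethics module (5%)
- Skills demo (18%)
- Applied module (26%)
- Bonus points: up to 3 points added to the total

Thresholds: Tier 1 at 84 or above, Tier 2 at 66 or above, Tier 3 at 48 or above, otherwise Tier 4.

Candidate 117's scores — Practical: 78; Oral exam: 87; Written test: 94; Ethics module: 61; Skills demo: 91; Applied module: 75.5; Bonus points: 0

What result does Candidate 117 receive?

Tier 2

Weighted total:
  Practical 78 × 0.14 = 10.92
  Oral exam 87 × 0.2 = 17.4
  Written test 94 × 0.17 = 15.98
  Ethics module 61 × 0.05 = 3.05
  Skills demo 91 × 0.18 = 16.38
  Applied module 75.5 × 0.26 = 19.63
Sum = 83.36
Bonus points: 83.36 + 0 = 83.36
83.36 is ≥ 66 and < 84 → Tier 2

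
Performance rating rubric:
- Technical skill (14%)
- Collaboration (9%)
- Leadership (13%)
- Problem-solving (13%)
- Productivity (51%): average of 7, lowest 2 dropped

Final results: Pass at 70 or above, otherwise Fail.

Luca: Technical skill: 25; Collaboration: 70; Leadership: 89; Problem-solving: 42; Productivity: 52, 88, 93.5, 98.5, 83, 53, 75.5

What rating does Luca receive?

Pass

Productivity: drop 52, 53 → average of remaining 5 = 438.5/5 = 87.7
Weighted total:
  Technical skill 25 × 0.14 = 3.5
  Collaboration 70 × 0.09 = 6.3
  Leadership 89 × 0.13 = 11.57
  Problem-solving 42 × 0.13 = 5.46
  Productivity 87.7 × 0.51 = 44.727
Sum = 71.557
71.557 ≥ 70 → Pass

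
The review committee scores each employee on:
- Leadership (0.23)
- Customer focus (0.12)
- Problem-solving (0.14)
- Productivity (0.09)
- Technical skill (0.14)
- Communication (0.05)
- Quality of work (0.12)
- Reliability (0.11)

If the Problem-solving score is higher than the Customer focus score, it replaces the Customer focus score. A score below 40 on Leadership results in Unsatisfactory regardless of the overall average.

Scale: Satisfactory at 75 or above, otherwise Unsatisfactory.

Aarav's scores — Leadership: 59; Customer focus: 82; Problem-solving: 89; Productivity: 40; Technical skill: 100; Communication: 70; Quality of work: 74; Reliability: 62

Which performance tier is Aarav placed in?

Unsatisfactory

Problem-solving (89) > Customer focus (82), so Customer focus counts as 89.
Leadership score 59 ≥ 40: minimum met.
Weighted total:
  Leadership 59 × 0.23 = 13.57
  Customer focus 89 × 0.12 = 10.68
  Problem-solving 89 × 0.14 = 12.46
  Productivity 40 × 0.09 = 3.6
  Technical skill 100 × 0.14 = 14
  Communication 70 × 0.05 = 3.5
  Quality of work 74 × 0.12 = 8.88
  Reliability 62 × 0.11 = 6.82
Sum = 73.51
73.51 < 75 → Unsatisfactory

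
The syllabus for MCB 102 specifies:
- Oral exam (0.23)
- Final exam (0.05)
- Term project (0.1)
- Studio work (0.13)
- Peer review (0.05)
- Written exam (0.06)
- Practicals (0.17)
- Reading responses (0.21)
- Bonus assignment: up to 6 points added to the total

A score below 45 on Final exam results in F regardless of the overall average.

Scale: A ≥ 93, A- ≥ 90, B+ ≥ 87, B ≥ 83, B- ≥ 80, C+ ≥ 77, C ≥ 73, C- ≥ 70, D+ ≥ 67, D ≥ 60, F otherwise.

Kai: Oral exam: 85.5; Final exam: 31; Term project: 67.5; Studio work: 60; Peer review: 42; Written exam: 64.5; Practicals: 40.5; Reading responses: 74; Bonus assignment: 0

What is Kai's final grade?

Final exam score 31 < 45: minimum not met.
Weighted total:
  Oral exam 85.5 × 0.23 = 19.665
  Final exam 31 × 0.05 = 1.55
  Term project 67.5 × 0.1 = 6.75
  Studio work 60 × 0.13 = 7.8
  Peer review 42 × 0.05 = 2.1
  Written exam 64.5 × 0.06 = 3.87
  Practicals 40.5 × 0.17 = 6.885
  Reading responses 74 × 0.21 = 15.54
Sum = 64.16
Bonus assignment: 64.16 + 0 = 64.16
Because the Final exam minimum was not met, the result is F.

F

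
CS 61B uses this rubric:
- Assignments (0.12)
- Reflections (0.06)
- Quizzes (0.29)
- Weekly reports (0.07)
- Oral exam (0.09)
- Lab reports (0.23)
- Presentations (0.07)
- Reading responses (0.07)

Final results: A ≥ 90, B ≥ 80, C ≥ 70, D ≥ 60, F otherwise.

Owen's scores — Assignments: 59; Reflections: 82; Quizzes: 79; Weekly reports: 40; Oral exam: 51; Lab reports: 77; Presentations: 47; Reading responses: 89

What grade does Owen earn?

D

Weighted total:
  Assignments 59 × 0.12 = 7.08
  Reflections 82 × 0.06 = 4.92
  Quizzes 79 × 0.29 = 22.91
  Weekly reports 40 × 0.07 = 2.8
  Oral exam 51 × 0.09 = 4.59
  Lab reports 77 × 0.23 = 17.71
  Presentations 47 × 0.07 = 3.29
  Reading responses 89 × 0.07 = 6.23
Sum = 69.53
69.53 is ≥ 60 and < 70 → D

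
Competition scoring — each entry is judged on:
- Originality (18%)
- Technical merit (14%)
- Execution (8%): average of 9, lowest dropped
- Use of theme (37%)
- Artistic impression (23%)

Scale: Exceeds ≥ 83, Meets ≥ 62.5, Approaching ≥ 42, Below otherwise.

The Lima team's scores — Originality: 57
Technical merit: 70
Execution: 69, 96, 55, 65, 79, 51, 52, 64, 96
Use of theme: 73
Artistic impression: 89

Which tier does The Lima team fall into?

Meets

Execution: drop 51 → average of remaining 8 = 576/8 = 72
Weighted total:
  Originality 57 × 0.18 = 10.26
  Technical merit 70 × 0.14 = 9.8
  Execution 72 × 0.08 = 5.76
  Use of theme 73 × 0.37 = 27.01
  Artistic impression 89 × 0.23 = 20.47
Sum = 73.3
73.3 is ≥ 62.5 and < 83 → Meets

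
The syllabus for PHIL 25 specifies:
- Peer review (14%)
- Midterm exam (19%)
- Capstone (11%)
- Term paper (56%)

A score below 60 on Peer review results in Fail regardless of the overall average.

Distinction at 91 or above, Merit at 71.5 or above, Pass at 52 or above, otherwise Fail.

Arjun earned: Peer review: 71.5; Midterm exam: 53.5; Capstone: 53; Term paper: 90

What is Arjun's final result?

Peer review score 71.5 ≥ 60: minimum met.
Weighted total:
  Peer review 71.5 × 0.14 = 10.01
  Midterm exam 53.5 × 0.19 = 10.165
  Capstone 53 × 0.11 = 5.83
  Term paper 90 × 0.56 = 50.4
Sum = 76.405
76.405 is ≥ 71.5 and < 91 → Merit

Merit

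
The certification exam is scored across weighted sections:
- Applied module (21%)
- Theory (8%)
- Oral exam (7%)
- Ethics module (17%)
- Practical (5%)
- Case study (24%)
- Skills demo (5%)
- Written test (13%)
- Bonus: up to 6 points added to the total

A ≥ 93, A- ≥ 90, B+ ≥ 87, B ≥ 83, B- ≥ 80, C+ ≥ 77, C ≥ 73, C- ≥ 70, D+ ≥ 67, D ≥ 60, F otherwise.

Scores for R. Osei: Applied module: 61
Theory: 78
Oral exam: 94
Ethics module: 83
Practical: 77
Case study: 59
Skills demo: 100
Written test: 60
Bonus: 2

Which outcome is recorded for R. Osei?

C-

Weighted total:
  Applied module 61 × 0.21 = 12.81
  Theory 78 × 0.08 = 6.24
  Oral exam 94 × 0.07 = 6.58
  Ethics module 83 × 0.17 = 14.11
  Practical 77 × 0.05 = 3.85
  Case study 59 × 0.24 = 14.16
  Skills demo 100 × 0.05 = 5
  Written test 60 × 0.13 = 7.8
Sum = 70.55
Bonus: 70.55 + 2 = 72.55
72.55 is ≥ 70 and < 73 → C-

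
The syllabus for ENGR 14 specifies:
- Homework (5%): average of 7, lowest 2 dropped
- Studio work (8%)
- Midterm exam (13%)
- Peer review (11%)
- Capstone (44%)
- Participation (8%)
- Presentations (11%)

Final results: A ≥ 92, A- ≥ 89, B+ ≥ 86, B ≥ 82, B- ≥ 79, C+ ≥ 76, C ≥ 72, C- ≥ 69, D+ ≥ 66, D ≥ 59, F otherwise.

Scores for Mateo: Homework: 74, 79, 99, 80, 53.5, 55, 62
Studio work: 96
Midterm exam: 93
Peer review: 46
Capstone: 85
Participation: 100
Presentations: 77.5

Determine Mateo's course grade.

B

Homework: drop 53.5, 55 → average of remaining 5 = 394/5 = 78.8
Weighted total:
  Homework 78.8 × 0.05 = 3.94
  Studio work 96 × 0.08 = 7.68
  Midterm exam 93 × 0.13 = 12.09
  Peer review 46 × 0.11 = 5.06
  Capstone 85 × 0.44 = 37.4
  Participation 100 × 0.08 = 8
  Presentations 77.5 × 0.11 = 8.525
Sum = 82.695
82.695 is ≥ 82 and < 86 → B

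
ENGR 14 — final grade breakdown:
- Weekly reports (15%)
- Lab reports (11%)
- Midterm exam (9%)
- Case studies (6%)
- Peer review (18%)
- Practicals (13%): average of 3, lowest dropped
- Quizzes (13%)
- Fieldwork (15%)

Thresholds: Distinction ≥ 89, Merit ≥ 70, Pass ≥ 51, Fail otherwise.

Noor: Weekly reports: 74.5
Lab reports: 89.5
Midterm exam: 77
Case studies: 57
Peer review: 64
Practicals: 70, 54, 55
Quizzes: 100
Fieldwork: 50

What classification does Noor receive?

Practicals: drop 54 → average of remaining 2 = 125/2 = 62.5
Weighted total:
  Weekly reports 74.5 × 0.15 = 11.175
  Lab reports 89.5 × 0.11 = 9.845
  Midterm exam 77 × 0.09 = 6.93
  Case studies 57 × 0.06 = 3.42
  Peer review 64 × 0.18 = 11.52
  Practicals 62.5 × 0.13 = 8.125
  Quizzes 100 × 0.13 = 13
  Fieldwork 50 × 0.15 = 7.5
Sum = 71.515
71.515 is ≥ 70 and < 89 → Merit

Merit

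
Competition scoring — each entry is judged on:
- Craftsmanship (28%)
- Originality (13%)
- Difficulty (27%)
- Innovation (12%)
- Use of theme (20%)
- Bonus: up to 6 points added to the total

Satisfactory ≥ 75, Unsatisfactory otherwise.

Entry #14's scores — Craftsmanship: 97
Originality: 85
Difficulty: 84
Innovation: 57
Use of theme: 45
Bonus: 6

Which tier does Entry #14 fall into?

Satisfactory

Weighted total:
  Craftsmanship 97 × 0.28 = 27.16
  Originality 85 × 0.13 = 11.05
  Difficulty 84 × 0.27 = 22.68
  Innovation 57 × 0.12 = 6.84
  Use of theme 45 × 0.2 = 9
Sum = 76.73
Bonus: 76.73 + 6 = 82.73
82.73 ≥ 75 → Satisfactory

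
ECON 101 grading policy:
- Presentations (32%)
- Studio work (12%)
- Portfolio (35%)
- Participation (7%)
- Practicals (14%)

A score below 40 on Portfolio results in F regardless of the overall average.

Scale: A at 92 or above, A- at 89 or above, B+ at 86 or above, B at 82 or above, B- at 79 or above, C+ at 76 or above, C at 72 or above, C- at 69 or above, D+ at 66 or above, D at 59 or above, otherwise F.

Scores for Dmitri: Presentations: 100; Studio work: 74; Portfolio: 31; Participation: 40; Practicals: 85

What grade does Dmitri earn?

Portfolio score 31 < 40: minimum not met.
Weighted total:
  Presentations 100 × 0.32 = 32
  Studio work 74 × 0.12 = 8.88
  Portfolio 31 × 0.35 = 10.85
  Participation 40 × 0.07 = 2.8
  Practicals 85 × 0.14 = 11.9
Sum = 66.43
Because the Portfolio minimum was not met, the result is F.

F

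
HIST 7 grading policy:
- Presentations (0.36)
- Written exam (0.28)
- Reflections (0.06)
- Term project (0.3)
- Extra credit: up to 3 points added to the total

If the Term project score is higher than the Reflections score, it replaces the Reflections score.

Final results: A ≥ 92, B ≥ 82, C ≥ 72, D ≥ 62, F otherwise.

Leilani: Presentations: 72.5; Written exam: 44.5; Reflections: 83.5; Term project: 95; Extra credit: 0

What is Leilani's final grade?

C

Term project (95) > Reflections (83.5), so Reflections counts as 95.
Weighted total:
  Presentations 72.5 × 0.36 = 26.1
  Written exam 44.5 × 0.28 = 12.46
  Reflections 95 × 0.06 = 5.7
  Term project 95 × 0.3 = 28.5
Sum = 72.76
Extra credit: 72.76 + 0 = 72.76
72.76 is ≥ 72 and < 82 → C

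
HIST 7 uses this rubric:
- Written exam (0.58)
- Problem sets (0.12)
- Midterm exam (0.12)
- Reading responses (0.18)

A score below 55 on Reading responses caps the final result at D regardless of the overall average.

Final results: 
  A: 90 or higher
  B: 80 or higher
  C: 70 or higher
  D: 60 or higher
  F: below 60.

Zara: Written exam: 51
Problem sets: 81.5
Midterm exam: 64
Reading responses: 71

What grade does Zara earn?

Reading responses score 71 ≥ 55: minimum met.
Weighted total:
  Written exam 51 × 0.58 = 29.58
  Problem sets 81.5 × 0.12 = 9.78
  Midterm exam 64 × 0.12 = 7.68
  Reading responses 71 × 0.18 = 12.78
Sum = 59.82
59.82 < 60 → F

F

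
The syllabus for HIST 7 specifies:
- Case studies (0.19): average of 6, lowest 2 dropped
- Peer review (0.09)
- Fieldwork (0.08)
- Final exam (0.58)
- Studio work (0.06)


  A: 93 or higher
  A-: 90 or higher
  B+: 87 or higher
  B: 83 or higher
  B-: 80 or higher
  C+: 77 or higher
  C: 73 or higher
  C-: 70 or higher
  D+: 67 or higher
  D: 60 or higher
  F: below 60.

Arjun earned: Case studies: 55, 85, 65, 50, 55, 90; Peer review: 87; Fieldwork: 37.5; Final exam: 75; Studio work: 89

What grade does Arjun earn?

Case studies: drop 50, 55 → average of remaining 4 = 295/4 = 73.75
Weighted total:
  Case studies 73.75 × 0.19 = 14.0125
  Peer review 87 × 0.09 = 7.83
  Fieldwork 37.5 × 0.08 = 3
  Final exam 75 × 0.58 = 43.5
  Studio work 89 × 0.06 = 5.34
Sum = 73.6825
73.6825 is ≥ 73 and < 77 → C

C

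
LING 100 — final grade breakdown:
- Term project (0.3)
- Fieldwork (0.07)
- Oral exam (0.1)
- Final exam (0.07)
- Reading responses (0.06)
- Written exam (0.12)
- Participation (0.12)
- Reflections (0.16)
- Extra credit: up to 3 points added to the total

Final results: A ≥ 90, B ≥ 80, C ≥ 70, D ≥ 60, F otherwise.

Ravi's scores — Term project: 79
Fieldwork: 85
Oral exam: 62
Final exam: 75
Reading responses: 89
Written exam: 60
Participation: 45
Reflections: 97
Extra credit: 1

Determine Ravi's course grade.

C

Weighted total:
  Term project 79 × 0.3 = 23.7
  Fieldwork 85 × 0.07 = 5.95
  Oral exam 62 × 0.1 = 6.2
  Final exam 75 × 0.07 = 5.25
  Reading responses 89 × 0.06 = 5.34
  Written exam 60 × 0.12 = 7.2
  Participation 45 × 0.12 = 5.4
  Reflections 97 × 0.16 = 15.52
Sum = 74.56
Extra credit: 74.56 + 1 = 75.56
75.56 is ≥ 70 and < 80 → C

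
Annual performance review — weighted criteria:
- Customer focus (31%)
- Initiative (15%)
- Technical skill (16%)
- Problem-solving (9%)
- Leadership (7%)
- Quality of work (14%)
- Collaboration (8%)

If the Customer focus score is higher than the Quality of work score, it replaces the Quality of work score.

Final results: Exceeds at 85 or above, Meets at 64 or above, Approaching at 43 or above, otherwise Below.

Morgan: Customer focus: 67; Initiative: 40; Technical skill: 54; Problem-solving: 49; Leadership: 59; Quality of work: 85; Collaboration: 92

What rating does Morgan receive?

Customer focus (67) ≤ Quality of work (85), so Quality of work stays at 85.
Weighted total:
  Customer focus 67 × 0.31 = 20.77
  Initiative 40 × 0.15 = 6
  Technical skill 54 × 0.16 = 8.64
  Problem-solving 49 × 0.09 = 4.41
  Leadership 59 × 0.07 = 4.13
  Quality of work 85 × 0.14 = 11.9
  Collaboration 92 × 0.08 = 7.36
Sum = 63.21
63.21 is ≥ 43 and < 64 → Approaching

Approaching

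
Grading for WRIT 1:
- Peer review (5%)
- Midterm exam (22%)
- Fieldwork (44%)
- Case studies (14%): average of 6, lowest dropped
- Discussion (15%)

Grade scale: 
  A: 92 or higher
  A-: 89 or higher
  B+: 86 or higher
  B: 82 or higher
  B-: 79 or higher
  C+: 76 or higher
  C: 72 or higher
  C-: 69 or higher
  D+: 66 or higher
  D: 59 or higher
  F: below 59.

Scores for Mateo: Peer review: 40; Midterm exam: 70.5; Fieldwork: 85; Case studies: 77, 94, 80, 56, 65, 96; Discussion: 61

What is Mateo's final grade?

C

Case studies: drop 56 → average of remaining 5 = 412/5 = 82.4
Weighted total:
  Peer review 40 × 0.05 = 2
  Midterm exam 70.5 × 0.22 = 15.51
  Fieldwork 85 × 0.44 = 37.4
  Case studies 82.4 × 0.14 = 11.536
  Discussion 61 × 0.15 = 9.15
Sum = 75.596
75.596 is ≥ 72 and < 76 → C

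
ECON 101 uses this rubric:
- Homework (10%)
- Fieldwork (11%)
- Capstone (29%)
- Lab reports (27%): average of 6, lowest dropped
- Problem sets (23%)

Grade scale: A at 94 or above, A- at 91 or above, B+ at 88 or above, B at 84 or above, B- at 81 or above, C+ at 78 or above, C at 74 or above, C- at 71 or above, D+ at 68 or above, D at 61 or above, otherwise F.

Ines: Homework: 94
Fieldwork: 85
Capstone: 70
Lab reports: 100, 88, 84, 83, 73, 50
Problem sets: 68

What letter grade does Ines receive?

C

Lab reports: drop 50 → average of remaining 5 = 428/5 = 85.6
Weighted total:
  Homework 94 × 0.1 = 9.4
  Fieldwork 85 × 0.11 = 9.35
  Capstone 70 × 0.29 = 20.3
  Lab reports 85.6 × 0.27 = 23.112
  Problem sets 68 × 0.23 = 15.64
Sum = 77.802
77.802 is ≥ 74 and < 78 → C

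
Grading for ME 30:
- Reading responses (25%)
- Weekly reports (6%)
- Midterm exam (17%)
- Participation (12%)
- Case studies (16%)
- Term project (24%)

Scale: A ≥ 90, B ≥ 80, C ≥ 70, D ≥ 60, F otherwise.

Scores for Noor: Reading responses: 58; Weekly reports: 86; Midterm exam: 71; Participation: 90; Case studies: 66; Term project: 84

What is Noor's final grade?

C

Weighted total:
  Reading responses 58 × 0.25 = 14.5
  Weekly reports 86 × 0.06 = 5.16
  Midterm exam 71 × 0.17 = 12.07
  Participation 90 × 0.12 = 10.8
  Case studies 66 × 0.16 = 10.56
  Term project 84 × 0.24 = 20.16
Sum = 73.25
73.25 is ≥ 70 and < 80 → C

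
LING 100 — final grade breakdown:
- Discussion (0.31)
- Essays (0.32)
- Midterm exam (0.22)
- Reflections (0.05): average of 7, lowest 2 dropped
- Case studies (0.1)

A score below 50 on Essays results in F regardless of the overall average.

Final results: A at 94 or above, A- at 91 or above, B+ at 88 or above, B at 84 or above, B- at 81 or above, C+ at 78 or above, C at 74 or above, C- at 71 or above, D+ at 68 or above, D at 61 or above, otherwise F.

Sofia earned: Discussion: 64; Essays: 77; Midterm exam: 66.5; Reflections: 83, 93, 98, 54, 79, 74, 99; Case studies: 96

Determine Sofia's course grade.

C-

Reflections: drop 54, 74 → average of remaining 5 = 452/5 = 90.4
Essays score 77 ≥ 50: minimum met.
Weighted total:
  Discussion 64 × 0.31 = 19.84
  Essays 77 × 0.32 = 24.64
  Midterm exam 66.5 × 0.22 = 14.63
  Reflections 90.4 × 0.05 = 4.52
  Case studies 96 × 0.1 = 9.6
Sum = 73.23
73.23 is ≥ 71 and < 74 → C-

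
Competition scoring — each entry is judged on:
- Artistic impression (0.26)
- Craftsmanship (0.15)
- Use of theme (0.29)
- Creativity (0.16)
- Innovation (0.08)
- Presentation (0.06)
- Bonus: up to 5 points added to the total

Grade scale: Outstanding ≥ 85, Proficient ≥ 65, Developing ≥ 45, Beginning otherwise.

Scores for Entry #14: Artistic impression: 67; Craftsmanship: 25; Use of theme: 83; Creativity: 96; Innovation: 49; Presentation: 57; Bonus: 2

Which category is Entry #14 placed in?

Proficient

Weighted total:
  Artistic impression 67 × 0.26 = 17.42
  Craftsmanship 25 × 0.15 = 3.75
  Use of theme 83 × 0.29 = 24.07
  Creativity 96 × 0.16 = 15.36
  Innovation 49 × 0.08 = 3.92
  Presentation 57 × 0.06 = 3.42
Sum = 67.94
Bonus: 67.94 + 2 = 69.94
69.94 is ≥ 65 and < 85 → Proficient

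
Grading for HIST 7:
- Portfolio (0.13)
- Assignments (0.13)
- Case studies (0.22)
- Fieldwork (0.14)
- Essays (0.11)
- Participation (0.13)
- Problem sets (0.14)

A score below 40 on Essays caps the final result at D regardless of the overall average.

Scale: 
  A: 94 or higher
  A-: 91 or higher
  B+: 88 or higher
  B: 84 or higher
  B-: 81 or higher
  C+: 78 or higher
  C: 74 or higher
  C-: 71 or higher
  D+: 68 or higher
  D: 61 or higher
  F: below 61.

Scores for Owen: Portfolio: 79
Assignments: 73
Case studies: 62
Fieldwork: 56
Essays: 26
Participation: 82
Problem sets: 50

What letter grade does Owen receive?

D

Essays score 26 < 40: minimum not met.
Weighted total:
  Portfolio 79 × 0.13 = 10.27
  Assignments 73 × 0.13 = 9.49
  Case studies 62 × 0.22 = 13.64
  Fieldwork 56 × 0.14 = 7.84
  Essays 26 × 0.11 = 2.86
  Participation 82 × 0.13 = 10.66
  Problem sets 50 × 0.14 = 7
Sum = 61.76
61.76 would be D; cap at D applies → D.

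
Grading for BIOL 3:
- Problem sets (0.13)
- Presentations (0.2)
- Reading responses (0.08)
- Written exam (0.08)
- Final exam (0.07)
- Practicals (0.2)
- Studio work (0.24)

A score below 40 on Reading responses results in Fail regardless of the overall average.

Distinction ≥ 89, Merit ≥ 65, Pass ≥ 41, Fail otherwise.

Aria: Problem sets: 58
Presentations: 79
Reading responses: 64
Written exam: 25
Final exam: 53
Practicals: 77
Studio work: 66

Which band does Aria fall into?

Reading responses score 64 ≥ 40: minimum met.
Weighted total:
  Problem sets 58 × 0.13 = 7.54
  Presentations 79 × 0.2 = 15.8
  Reading responses 64 × 0.08 = 5.12
  Written exam 25 × 0.08 = 2
  Final exam 53 × 0.07 = 3.71
  Practicals 77 × 0.2 = 15.4
  Studio work 66 × 0.24 = 15.84
Sum = 65.41
65.41 is ≥ 65 and < 89 → Merit

Merit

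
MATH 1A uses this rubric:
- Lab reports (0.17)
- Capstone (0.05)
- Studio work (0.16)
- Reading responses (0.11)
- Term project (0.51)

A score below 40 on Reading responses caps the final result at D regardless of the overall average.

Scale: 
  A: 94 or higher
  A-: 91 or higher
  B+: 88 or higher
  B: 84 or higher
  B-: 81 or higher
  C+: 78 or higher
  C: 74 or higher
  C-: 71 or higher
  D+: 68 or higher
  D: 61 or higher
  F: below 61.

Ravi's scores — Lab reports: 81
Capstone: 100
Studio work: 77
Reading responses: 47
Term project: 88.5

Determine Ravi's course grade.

B-

Reading responses score 47 ≥ 40: minimum met.
Weighted total:
  Lab reports 81 × 0.17 = 13.77
  Capstone 100 × 0.05 = 5
  Studio work 77 × 0.16 = 12.32
  Reading responses 47 × 0.11 = 5.17
  Term project 88.5 × 0.51 = 45.135
Sum = 81.395
81.395 is ≥ 81 and < 84 → B-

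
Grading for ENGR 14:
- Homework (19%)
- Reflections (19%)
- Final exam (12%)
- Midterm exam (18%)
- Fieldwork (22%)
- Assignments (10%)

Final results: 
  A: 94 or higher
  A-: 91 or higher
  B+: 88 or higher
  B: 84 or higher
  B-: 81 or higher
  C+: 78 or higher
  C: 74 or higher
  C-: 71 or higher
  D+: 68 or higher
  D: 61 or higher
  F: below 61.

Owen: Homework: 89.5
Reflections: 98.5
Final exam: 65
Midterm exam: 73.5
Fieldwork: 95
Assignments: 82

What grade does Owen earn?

Weighted total:
  Homework 89.5 × 0.19 = 17.005
  Reflections 98.5 × 0.19 = 18.715
  Final exam 65 × 0.12 = 7.8
  Midterm exam 73.5 × 0.18 = 13.23
  Fieldwork 95 × 0.22 = 20.9
  Assignments 82 × 0.1 = 8.2
Sum = 85.85
85.85 is ≥ 84 and < 88 → B

B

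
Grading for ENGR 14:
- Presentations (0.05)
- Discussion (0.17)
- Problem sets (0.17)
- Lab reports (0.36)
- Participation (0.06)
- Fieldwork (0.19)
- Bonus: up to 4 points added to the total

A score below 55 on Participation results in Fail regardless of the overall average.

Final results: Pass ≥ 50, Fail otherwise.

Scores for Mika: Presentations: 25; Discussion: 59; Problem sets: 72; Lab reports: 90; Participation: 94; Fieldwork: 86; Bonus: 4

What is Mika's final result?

Pass

Participation score 94 ≥ 55: minimum met.
Weighted total:
  Presentations 25 × 0.05 = 1.25
  Discussion 59 × 0.17 = 10.03
  Problem sets 72 × 0.17 = 12.24
  Lab reports 90 × 0.36 = 32.4
  Participation 94 × 0.06 = 5.64
  Fieldwork 86 × 0.19 = 16.34
Sum = 77.9
Bonus: 77.9 + 4 = 81.9
81.9 ≥ 50 → Pass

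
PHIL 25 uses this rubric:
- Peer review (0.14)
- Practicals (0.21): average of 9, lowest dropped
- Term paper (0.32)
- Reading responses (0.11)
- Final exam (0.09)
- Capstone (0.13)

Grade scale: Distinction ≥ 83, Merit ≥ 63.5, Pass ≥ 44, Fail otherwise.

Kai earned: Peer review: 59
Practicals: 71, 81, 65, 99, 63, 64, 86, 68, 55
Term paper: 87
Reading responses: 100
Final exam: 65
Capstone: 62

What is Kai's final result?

Merit

Practicals: drop 55 → average of remaining 8 = 597/8 = 74.625
Weighted total:
  Peer review 59 × 0.14 = 8.26
  Practicals 74.625 × 0.21 = 15.67125
  Term paper 87 × 0.32 = 27.84
  Reading responses 100 × 0.11 = 11
  Final exam 65 × 0.09 = 5.85
  Capstone 62 × 0.13 = 8.06
Sum = 76.68125
76.68125 is ≥ 63.5 and < 83 → Merit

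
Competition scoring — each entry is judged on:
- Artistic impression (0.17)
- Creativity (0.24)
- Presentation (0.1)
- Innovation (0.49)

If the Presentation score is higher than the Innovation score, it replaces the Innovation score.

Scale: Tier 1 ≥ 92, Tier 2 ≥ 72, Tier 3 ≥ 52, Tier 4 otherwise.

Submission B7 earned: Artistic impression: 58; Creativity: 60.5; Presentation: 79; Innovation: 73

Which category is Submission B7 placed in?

Tier 3

Presentation (79) > Innovation (73), so Innovation counts as 79.
Weighted total:
  Artistic impression 58 × 0.17 = 9.86
  Creativity 60.5 × 0.24 = 14.52
  Presentation 79 × 0.1 = 7.9
  Innovation 79 × 0.49 = 38.71
Sum = 70.99
70.99 is ≥ 52 and < 72 → Tier 3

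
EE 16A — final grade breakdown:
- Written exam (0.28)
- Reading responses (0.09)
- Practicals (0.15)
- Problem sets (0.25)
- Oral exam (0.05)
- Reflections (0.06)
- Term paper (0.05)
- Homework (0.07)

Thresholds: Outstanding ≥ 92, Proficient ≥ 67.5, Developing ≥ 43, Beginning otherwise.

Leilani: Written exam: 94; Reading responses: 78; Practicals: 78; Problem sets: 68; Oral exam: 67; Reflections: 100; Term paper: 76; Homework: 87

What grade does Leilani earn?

Proficient

Weighted total:
  Written exam 94 × 0.28 = 26.32
  Reading responses 78 × 0.09 = 7.02
  Practicals 78 × 0.15 = 11.7
  Problem sets 68 × 0.25 = 17
  Oral exam 67 × 0.05 = 3.35
  Reflections 100 × 0.06 = 6
  Term paper 76 × 0.05 = 3.8
  Homework 87 × 0.07 = 6.09
Sum = 81.28
81.28 is ≥ 67.5 and < 92 → Proficient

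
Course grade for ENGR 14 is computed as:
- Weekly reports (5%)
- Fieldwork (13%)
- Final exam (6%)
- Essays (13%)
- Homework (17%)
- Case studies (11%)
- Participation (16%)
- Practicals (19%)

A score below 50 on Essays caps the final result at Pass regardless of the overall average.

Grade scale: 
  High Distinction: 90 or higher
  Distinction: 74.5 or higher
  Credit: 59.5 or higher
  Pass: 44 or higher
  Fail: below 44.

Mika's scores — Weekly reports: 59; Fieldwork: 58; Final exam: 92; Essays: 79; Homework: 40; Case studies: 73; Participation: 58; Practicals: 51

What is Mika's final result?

Credit

Essays score 79 ≥ 50: minimum met.
Weighted total:
  Weekly reports 59 × 0.05 = 2.95
  Fieldwork 58 × 0.13 = 7.54
  Final exam 92 × 0.06 = 5.52
  Essays 79 × 0.13 = 10.27
  Homework 40 × 0.17 = 6.8
  Case studies 73 × 0.11 = 8.03
  Participation 58 × 0.16 = 9.28
  Practicals 51 × 0.19 = 9.69
Sum = 60.08
60.08 is ≥ 59.5 and < 74.5 → Credit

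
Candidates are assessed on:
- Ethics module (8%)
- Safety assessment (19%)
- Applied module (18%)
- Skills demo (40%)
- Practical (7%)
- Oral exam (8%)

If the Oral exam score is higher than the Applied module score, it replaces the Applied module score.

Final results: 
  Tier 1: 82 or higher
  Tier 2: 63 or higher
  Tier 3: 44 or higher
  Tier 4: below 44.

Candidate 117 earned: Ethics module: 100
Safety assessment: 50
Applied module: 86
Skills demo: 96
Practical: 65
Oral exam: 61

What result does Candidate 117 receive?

Oral exam (61) ≤ Applied module (86), so Applied module stays at 86.
Weighted total:
  Ethics module 100 × 0.08 = 8
  Safety assessment 50 × 0.19 = 9.5
  Applied module 86 × 0.18 = 15.48
  Skills demo 96 × 0.4 = 38.4
  Practical 65 × 0.07 = 4.55
  Oral exam 61 × 0.08 = 4.88
Sum = 80.81
80.81 is ≥ 63 and < 82 → Tier 2

Tier 2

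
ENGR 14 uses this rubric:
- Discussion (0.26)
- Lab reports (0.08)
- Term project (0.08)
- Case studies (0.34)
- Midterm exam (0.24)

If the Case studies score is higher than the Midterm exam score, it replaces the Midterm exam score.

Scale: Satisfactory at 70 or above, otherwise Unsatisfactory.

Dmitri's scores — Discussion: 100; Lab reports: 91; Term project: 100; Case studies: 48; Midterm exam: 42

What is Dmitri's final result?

Case studies (48) > Midterm exam (42), so Midterm exam counts as 48.
Weighted total:
  Discussion 100 × 0.26 = 26
  Lab reports 91 × 0.08 = 7.28
  Term project 100 × 0.08 = 8
  Case studies 48 × 0.34 = 16.32
  Midterm exam 48 × 0.24 = 11.52
Sum = 69.12
69.12 < 70 → Unsatisfactory

Unsatisfactory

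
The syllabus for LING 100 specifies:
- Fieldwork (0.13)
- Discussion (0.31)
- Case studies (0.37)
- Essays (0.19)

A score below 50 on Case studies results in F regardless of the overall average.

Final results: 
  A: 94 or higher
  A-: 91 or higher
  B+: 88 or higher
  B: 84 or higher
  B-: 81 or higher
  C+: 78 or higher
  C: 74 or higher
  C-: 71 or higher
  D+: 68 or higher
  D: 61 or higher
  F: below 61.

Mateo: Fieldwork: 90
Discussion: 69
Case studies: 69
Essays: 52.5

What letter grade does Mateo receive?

D+

Case studies score 69 ≥ 50: minimum met.
Weighted total:
  Fieldwork 90 × 0.13 = 11.7
  Discussion 69 × 0.31 = 21.39
  Case studies 69 × 0.37 = 25.53
  Essays 52.5 × 0.19 = 9.975
Sum = 68.595
68.595 is ≥ 68 and < 71 → D+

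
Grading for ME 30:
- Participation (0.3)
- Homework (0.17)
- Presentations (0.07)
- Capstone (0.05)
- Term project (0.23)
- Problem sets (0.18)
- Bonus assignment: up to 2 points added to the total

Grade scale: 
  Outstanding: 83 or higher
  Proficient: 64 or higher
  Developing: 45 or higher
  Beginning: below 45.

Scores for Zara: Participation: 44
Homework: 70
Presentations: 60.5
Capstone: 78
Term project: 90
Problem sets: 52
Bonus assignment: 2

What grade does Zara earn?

Proficient

Weighted total:
  Participation 44 × 0.3 = 13.2
  Homework 70 × 0.17 = 11.9
  Presentations 60.5 × 0.07 = 4.235
  Capstone 78 × 0.05 = 3.9
  Term project 90 × 0.23 = 20.7
  Problem sets 52 × 0.18 = 9.36
Sum = 63.295
Bonus assignment: 63.295 + 2 = 65.295
65.295 is ≥ 64 and < 83 → Proficient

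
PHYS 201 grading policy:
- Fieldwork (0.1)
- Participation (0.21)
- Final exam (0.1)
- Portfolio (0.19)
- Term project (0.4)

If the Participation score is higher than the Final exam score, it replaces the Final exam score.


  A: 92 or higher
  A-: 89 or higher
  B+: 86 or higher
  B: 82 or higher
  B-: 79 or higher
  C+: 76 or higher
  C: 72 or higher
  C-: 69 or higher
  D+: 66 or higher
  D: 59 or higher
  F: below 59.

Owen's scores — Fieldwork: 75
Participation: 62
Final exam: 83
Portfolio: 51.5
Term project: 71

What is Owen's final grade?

D+

Participation (62) ≤ Final exam (83), so Final exam stays at 83.
Weighted total:
  Fieldwork 75 × 0.1 = 7.5
  Participation 62 × 0.21 = 13.02
  Final exam 83 × 0.1 = 8.3
  Portfolio 51.5 × 0.19 = 9.785
  Term project 71 × 0.4 = 28.4
Sum = 67.005
67.005 is ≥ 66 and < 69 → D+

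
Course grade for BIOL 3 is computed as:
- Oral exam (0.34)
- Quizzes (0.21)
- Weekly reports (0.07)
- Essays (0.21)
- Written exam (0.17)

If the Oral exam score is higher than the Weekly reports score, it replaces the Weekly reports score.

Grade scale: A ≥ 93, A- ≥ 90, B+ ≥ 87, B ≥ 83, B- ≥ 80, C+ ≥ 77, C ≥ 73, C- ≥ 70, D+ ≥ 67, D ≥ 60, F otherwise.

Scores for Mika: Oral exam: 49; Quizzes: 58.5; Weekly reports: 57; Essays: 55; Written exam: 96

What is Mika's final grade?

Oral exam (49) ≤ Weekly reports (57), so Weekly reports stays at 57.
Weighted total:
  Oral exam 49 × 0.34 = 16.66
  Quizzes 58.5 × 0.21 = 12.285
  Weekly reports 57 × 0.07 = 3.99
  Essays 55 × 0.21 = 11.55
  Written exam 96 × 0.17 = 16.32
Sum = 60.805
60.805 is ≥ 60 and < 67 → D

D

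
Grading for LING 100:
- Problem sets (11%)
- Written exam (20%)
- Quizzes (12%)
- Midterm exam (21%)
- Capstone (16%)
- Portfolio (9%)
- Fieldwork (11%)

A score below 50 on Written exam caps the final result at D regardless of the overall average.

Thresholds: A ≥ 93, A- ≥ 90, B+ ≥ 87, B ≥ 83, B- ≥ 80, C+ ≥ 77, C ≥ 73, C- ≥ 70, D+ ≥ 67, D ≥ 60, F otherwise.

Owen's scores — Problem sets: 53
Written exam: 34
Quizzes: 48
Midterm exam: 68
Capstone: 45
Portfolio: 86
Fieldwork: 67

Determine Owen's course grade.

F

Written exam score 34 < 50: minimum not met.
Weighted total:
  Problem sets 53 × 0.11 = 5.83
  Written exam 34 × 0.2 = 6.8
  Quizzes 48 × 0.12 = 5.76
  Midterm exam 68 × 0.21 = 14.28
  Capstone 45 × 0.16 = 7.2
  Portfolio 86 × 0.09 = 7.74
  Fieldwork 67 × 0.11 = 7.37
Sum = 54.98
54.98 would be F; cap at D applies → F.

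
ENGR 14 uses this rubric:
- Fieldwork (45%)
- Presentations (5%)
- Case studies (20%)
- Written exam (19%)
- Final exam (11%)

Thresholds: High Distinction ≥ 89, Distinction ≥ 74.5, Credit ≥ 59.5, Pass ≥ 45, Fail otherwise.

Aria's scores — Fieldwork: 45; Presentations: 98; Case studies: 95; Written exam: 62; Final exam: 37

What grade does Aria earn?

Credit

Weighted total:
  Fieldwork 45 × 0.45 = 20.25
  Presentations 98 × 0.05 = 4.9
  Case studies 95 × 0.2 = 19
  Written exam 62 × 0.19 = 11.78
  Final exam 37 × 0.11 = 4.07
Sum = 60
60 is ≥ 59.5 and < 74.5 → Credit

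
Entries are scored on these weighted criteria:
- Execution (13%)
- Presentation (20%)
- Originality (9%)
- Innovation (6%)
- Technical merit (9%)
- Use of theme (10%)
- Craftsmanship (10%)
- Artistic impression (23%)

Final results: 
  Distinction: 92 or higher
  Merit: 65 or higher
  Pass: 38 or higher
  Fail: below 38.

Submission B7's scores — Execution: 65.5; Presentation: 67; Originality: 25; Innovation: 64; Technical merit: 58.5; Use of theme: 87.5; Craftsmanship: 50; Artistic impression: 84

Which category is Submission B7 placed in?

Merit

Weighted total:
  Execution 65.5 × 0.13 = 8.515
  Presentation 67 × 0.2 = 13.4
  Originality 25 × 0.09 = 2.25
  Innovation 64 × 0.06 = 3.84
  Technical merit 58.5 × 0.09 = 5.265
  Use of theme 87.5 × 0.1 = 8.75
  Craftsmanship 50 × 0.1 = 5
  Artistic impression 84 × 0.23 = 19.32
Sum = 66.34
66.34 is ≥ 65 and < 92 → Merit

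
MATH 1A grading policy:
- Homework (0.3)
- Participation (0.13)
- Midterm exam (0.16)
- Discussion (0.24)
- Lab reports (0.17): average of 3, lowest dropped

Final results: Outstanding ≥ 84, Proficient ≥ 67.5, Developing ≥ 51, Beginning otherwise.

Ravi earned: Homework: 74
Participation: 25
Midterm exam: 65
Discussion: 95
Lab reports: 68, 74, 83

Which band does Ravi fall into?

Lab reports: drop 68 → average of remaining 2 = 157/2 = 78.5
Weighted total:
  Homework 74 × 0.3 = 22.2
  Participation 25 × 0.13 = 3.25
  Midterm exam 65 × 0.16 = 10.4
  Discussion 95 × 0.24 = 22.8
  Lab reports 78.5 × 0.17 = 13.345
Sum = 71.995
71.995 is ≥ 67.5 and < 84 → Proficient

Proficient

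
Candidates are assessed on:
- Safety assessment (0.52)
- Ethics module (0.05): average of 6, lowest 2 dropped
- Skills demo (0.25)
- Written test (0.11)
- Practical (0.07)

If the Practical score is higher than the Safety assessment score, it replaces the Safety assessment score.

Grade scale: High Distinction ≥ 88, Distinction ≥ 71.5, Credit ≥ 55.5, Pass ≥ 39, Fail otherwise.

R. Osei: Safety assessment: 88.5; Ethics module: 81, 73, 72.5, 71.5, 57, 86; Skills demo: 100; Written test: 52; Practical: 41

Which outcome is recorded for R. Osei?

Distinction

Ethics module: drop 57, 71.5 → average of remaining 4 = 312.5/4 = 78.125
Practical (41) ≤ Safety assessment (88.5), so Safety assessment stays at 88.5.
Weighted total:
  Safety assessment 88.5 × 0.52 = 46.02
  Ethics module 78.125 × 0.05 = 3.90625
  Skills demo 100 × 0.25 = 25
  Written test 52 × 0.11 = 5.72
  Practical 41 × 0.07 = 2.87
Sum = 83.51625
83.51625 is ≥ 71.5 and < 88 → Distinction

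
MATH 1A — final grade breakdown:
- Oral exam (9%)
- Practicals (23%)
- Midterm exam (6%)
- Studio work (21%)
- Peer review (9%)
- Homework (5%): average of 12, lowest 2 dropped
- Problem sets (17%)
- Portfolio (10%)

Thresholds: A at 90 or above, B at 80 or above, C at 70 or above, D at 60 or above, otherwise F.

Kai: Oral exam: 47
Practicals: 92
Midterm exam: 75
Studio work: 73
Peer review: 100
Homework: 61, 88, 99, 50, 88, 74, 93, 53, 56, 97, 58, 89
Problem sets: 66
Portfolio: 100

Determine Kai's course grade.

C

Homework: drop 50, 53 → average of remaining 10 = 803/10 = 80.3
Weighted total:
  Oral exam 47 × 0.09 = 4.23
  Practicals 92 × 0.23 = 21.16
  Midterm exam 75 × 0.06 = 4.5
  Studio work 73 × 0.21 = 15.33
  Peer review 100 × 0.09 = 9
  Homework 80.3 × 0.05 = 4.015
  Problem sets 66 × 0.17 = 11.22
  Portfolio 100 × 0.1 = 10
Sum = 79.455
79.455 is ≥ 70 and < 80 → C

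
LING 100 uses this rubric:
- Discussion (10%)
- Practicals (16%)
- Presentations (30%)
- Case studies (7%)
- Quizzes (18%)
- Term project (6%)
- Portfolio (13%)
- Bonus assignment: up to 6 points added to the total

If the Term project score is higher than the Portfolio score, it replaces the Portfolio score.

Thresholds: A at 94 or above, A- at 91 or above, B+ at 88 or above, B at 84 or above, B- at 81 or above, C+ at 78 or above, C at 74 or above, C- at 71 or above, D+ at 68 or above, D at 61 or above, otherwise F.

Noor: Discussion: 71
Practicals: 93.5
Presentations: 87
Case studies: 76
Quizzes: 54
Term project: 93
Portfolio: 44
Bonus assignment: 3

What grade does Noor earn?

B-

Term project (93) > Portfolio (44), so Portfolio counts as 93.
Weighted total:
  Discussion 71 × 0.1 = 7.1
  Practicals 93.5 × 0.16 = 14.96
  Presentations 87 × 0.3 = 26.1
  Case studies 76 × 0.07 = 5.32
  Quizzes 54 × 0.18 = 9.72
  Term project 93 × 0.06 = 5.58
  Portfolio 93 × 0.13 = 12.09
Sum = 80.87
Bonus assignment: 80.87 + 3 = 83.87
83.87 is ≥ 81 and < 84 → B-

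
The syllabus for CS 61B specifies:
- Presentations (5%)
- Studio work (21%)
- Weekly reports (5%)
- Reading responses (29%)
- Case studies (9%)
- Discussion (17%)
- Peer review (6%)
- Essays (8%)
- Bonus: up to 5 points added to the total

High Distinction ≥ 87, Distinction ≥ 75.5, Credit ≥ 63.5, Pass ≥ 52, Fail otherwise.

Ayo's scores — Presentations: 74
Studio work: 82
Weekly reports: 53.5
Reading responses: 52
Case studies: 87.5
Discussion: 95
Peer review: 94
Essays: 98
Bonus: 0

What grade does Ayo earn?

Weighted total:
  Presentations 74 × 0.05 = 3.7
  Studio work 82 × 0.21 = 17.22
  Weekly reports 53.5 × 0.05 = 2.675
  Reading responses 52 × 0.29 = 15.08
  Case studies 87.5 × 0.09 = 7.875
  Discussion 95 × 0.17 = 16.15
  Peer review 94 × 0.06 = 5.64
  Essays 98 × 0.08 = 7.84
Sum = 76.18
Bonus: 76.18 + 0 = 76.18
76.18 is ≥ 75.5 and < 87 → Distinction

Distinction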